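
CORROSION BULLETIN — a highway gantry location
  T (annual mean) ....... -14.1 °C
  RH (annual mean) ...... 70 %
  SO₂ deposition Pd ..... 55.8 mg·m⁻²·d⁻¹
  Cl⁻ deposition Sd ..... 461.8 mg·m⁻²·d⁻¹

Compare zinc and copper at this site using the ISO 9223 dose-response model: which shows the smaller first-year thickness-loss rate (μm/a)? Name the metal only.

copper

zinc: temperature factor f = +0.038·(-24.1) = -0.9158
  Pd branch = 0.0129·Pd^0.44·e^(0.046·RH+f) = 0.7582 μm/a
  Sd branch = 0.0175·Sd^0.57·e^(0.008·RH+0.085·T) = 0.3051 μm/a
  sum: 0.7582 + 0.3051 → r_corr = 1.063 μm/a
copper: T≤10 °C ⇒ hinge +0.126·(-14.1−10) = -3.0366
  SO₂ term: 0.0053·55.8^0.26·exp(0.059·70-3.0366) = 0.045
  Sd branch = 0.01025·Sd^0.27·e^(0.036·RH+0.049·T) = 0.3346 μm/a
  r_corr = 0.045 + 0.3346 = 0.3796 μm/a
Ordering by μm/a: zinc (1.06) > copper (0.38)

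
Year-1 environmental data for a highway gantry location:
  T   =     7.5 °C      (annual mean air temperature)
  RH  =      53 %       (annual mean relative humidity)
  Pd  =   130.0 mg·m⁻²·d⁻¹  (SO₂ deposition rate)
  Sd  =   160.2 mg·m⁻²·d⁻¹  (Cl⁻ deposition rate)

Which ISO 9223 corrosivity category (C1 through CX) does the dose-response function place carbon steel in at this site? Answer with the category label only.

carbon steel: temperature factor f = +0.150·(-2.5) = -0.3750
  SO₂ term: 1.77·130.0^0.52·exp(0.02·53-0.3750) = 44.13
  Cl⁻ term: 0.102·160.2^0.62·exp(0.033·53+0.04·7.5) = 18.42
  r_corr = 44.13 + 18.42 = 62.55 μm/a
Category bounds: 50…80 μm/a bracket r_corr ⇒ C4

C4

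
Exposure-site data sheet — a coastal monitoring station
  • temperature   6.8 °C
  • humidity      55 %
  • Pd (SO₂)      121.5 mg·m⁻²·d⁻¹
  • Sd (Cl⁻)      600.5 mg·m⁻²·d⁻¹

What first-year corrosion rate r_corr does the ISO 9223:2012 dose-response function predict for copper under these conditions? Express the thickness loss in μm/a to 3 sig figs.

copper: f(T) = +0.126·(T−10) [T≤10 °C] = -0.4032
  Pd branch = 0.0053·Pd^0.26·e^(0.059·RH+f) = 0.3166 μm/a
  Sd branch = 0.01025·Sd^0.27·e^(0.036·RH+0.049·T) = 0.5828 μm/a
  r_corr = 0.3166 + 0.5828 = 0.8994 μm/a

r_corr = 0.899 μm/a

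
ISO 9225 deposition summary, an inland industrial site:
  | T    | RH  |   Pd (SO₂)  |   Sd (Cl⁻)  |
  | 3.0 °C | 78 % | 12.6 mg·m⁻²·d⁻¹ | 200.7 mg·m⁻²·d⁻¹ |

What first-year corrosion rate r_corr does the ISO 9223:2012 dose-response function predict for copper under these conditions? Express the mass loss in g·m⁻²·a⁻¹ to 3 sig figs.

copper: T≤10 °C ⇒ hinge +0.126·(3.0−10) = -0.8820
  Pd branch = 0.0053·Pd^0.26·e^(0.059·RH+f) = 0.4226 μm/a
  Sd branch = 0.01025·Sd^0.27·e^(0.036·RH+0.049·T) = 0.8237 μm/a
  sum: 0.4226 + 0.8237 → r_corr = 1.246 μm/a
Convert to mass loss: 1.246 μm/a × 8.96 g/cm³ = 11.17 g·m⁻²·a⁻¹

r_corr = 11.2 g·m⁻²·a⁻¹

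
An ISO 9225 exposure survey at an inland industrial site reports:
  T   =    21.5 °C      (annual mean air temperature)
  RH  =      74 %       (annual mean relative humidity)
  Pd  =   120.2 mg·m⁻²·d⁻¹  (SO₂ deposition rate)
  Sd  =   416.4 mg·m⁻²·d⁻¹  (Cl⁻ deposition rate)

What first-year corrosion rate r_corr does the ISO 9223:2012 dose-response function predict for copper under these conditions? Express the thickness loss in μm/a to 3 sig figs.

copper: f(T) = -0.080·(T−10) [T>10 °C] = -0.9200
  SO₂ term: 0.0053·120.2^0.26·exp(0.059·74-0.9200) = 0.5776
  Cl⁻ term: 0.01025·416.4^0.27·exp(0.036·74+0.049·21.5) = 2.15
  sum: 0.5776 + 2.15 → r_corr = 2.728 μm/a

r_corr = 2.73 μm/a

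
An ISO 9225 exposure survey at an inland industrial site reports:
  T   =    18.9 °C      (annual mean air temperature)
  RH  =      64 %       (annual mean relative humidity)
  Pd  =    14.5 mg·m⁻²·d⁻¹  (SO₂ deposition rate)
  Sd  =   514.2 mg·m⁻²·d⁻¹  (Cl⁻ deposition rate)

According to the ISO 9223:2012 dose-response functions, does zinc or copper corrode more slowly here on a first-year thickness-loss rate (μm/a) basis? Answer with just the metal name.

copper

zinc: f(T) = -0.071·(T−10) [T>10 °C] = -0.6319
  Pd branch = 0.0129·Pd^0.44·e^(0.046·RH+f) = 0.4224 μm/a
  Sd branch = 0.0175·Sd^0.57·e^(0.008·RH+0.085·T) = 5.11 μm/a
  r_corr = 0.4224 + 5.11 = 5.533 μm/a
copper: f(T) = -0.080·(T−10) [T>10 °C] = -0.7120
  Pd branch = 0.0053·Pd^0.26·e^(0.059·RH+f) = 0.2275 μm/a
  Cl⁻ term: 0.01025·514.2^0.27·exp(0.036·64+0.049·18.9) = 1.398
  r_corr = 0.2275 + 1.398 = 1.626 μm/a
Ordering by μm/a: zinc (5.53) > copper (1.63)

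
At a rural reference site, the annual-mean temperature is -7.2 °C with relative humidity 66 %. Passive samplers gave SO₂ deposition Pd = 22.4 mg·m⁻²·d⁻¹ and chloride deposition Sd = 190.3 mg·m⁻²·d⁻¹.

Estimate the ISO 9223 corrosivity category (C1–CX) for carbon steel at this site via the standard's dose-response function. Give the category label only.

carbon steel: T≤10 °C ⇒ hinge +0.150·(-7.2−10) = -2.5800
  sulphur-dioxide contribution → 2.529 μm/a
  chloride contribution → 17.49 μm/a
  ⇒ r_corr(carbon steel) = 20.01 μm/a
20 μm/a falls in (1.3, 25] for carbon steel → category C2

C2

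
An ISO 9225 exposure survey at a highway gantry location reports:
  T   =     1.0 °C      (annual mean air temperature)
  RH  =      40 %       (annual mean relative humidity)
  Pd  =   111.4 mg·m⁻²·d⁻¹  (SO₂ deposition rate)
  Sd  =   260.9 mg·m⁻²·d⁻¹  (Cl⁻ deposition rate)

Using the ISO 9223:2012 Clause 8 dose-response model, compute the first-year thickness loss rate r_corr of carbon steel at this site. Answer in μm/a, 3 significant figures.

carbon steel: f(T) = +0.150·(T−10) [T≤10 °C] = -1.3500
  Pd branch = 1.77·Pd^0.52·e^(0.02·RH+f) = 11.84 μm/a
  Sd branch = 0.102·Sd^0.62·e^(0.033·RH+0.04·T) = 12.52 μm/a
  r_corr = 11.84 + 12.52 = 24.36 μm/a

r_corr = 24.4 μm/a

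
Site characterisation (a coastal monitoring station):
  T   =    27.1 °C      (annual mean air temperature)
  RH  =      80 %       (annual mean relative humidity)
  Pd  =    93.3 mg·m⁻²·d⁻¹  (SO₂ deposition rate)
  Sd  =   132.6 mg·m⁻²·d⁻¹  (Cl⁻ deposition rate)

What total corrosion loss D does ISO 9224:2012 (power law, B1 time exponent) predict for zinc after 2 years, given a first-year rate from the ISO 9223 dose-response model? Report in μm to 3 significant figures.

D(2) = 11.4 μm

zinc: temperature factor f = -0.071·(17.1) = -1.2141
  sulphur-dioxide contribution → 1.118 μm/a
  chloride contribution → 5.386 μm/a
  total first-year rate 6.503 μm/a
Long-term exponent b (ISO 9224 Table 2, B1) = 0.813
  D(2) = 6.503 × 2^0.813 = 6.503 × 1.757 = 11.43 μm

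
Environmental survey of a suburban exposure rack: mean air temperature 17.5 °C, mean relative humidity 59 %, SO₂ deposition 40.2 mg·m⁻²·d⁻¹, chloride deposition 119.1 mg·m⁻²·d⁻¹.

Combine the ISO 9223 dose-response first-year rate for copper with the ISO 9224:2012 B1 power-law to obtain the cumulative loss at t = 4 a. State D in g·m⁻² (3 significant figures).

copper: temperature factor f = -0.080·(7.5) = -0.6000
  Pd branch = 0.0053·Pd^0.26·e^(0.059·RH+f) = 0.2469 μm/a
  Sd branch = 0.01025·Sd^0.27·e^(0.036·RH+0.049·T) = 0.7346 μm/a
  sum: 0.2469 + 0.7346 → r_corr = 0.9816 μm/a
Long-term exponent b (ISO 9224 Table 2, B1) = 0.667
  D(4) = 0.9816 × 4^0.667 = 0.9816 × 2.521 = 2.475 μm
  Mass loss = 2.475 μm × 8.96 g/cm³ = 22.17 g·m⁻²

D(4) = 22.2 g·m⁻²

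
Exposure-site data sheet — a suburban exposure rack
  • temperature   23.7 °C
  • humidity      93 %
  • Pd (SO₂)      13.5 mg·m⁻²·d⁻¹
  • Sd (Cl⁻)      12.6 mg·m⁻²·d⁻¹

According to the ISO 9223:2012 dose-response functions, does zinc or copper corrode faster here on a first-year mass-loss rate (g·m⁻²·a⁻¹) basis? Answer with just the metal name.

copper

zinc: T>10 °C ⇒ hinge -0.071·(23.7−10) = -0.9727
  SO₂ term: 0.0129·13.5^0.44·exp(0.046·93-0.9727) = 1.105
  Sd branch = 0.0175·Sd^0.57·e^(0.008·RH+0.085·T) = 1.17 μm/a
  r_corr = 1.105 + 1.17 = 2.275 μm/a
  mass loss = 2.275 μm/a × 7.14 g/cm³ = 16.25 g·m⁻²·a⁻¹
copper: T>10 °C ⇒ hinge -0.080·(23.7−10) = -1.0960
  Pd branch = 0.0053·Pd^0.26·e^(0.059·RH+f) = 0.8417 μm/a
  Sd branch = 0.01025·Sd^0.27·e^(0.036·RH+0.049·T) = 1.846 μm/a
  r_corr = 0.8417 + 1.846 = 2.687 μm/a
  mass loss = 2.687 μm/a × 8.96 g/cm³ = 24.08 g·m⁻²·a⁻¹
Ordering by g·m⁻²·a⁻¹: copper (24.1) > zinc (16.2)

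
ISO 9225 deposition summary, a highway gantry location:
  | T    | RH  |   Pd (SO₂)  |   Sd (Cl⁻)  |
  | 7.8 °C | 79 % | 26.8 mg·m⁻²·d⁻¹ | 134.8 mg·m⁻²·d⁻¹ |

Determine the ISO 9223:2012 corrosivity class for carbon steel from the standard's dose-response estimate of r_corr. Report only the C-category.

C4

carbon steel: T≤10 °C ⇒ hinge +0.150·(7.8−10) = -0.3300
  sulphur-dioxide contribution → 34.16 μm/a
  chloride contribution → 39.51 μm/a
  total first-year rate 73.67 μm/a
73.7 μm/a falls in (50, 80] for carbon steel → category C4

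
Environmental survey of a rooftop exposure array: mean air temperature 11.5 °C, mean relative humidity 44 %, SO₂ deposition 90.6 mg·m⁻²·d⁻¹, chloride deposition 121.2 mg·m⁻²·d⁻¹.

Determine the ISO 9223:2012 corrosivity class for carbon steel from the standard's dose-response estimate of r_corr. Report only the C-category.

carbon steel: temperature factor f = -0.054·(1.5) = -0.0810
  sulphur-dioxide contribution → 40.99 μm/a
  chloride contribution → 13.51 μm/a
  ⇒ r_corr(carbon steel) = 54.5 μm/a
54.5 μm/a falls in (50, 80] for carbon steel → category C4

C4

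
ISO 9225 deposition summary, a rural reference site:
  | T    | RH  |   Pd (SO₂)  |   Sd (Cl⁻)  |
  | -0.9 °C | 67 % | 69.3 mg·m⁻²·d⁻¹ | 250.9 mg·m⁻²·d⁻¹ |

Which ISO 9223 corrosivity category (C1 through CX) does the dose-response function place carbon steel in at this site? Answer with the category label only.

C3

carbon steel: temperature factor f = +0.150·(-10.9) = -1.6350
  Pd branch = 1.77·Pd^0.52·e^(0.02·RH+f) = 11.94 μm/a
  Cl⁻ term: 0.102·250.9^0.62·exp(0.033·67+0.04·-0.9) = 27.6
  r_corr = 11.94 + 27.6 = 39.54 μm/a
ISO 9223 Table 2 (carbon steel): 25 < 39.5 ≤ 50 μm/a ⇒ C3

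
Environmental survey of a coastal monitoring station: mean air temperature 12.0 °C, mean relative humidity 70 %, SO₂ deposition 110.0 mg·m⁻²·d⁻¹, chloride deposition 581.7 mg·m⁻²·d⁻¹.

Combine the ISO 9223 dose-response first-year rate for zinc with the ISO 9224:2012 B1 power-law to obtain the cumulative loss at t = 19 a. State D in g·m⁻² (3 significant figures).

zinc: f(T) = -0.071·(T−10) [T>10 °C] = -0.1420
  sulphur-dioxide contribution → 2.216 μm/a
  chloride contribution → 3.2 μm/a
  total first-year rate 5.416 μm/a
ISO 9224: D(t) = r_corr · t^b with b = 0.813 (zinc, B1)
  D(19) = 5.416 × 19^0.813 = 5.416 × 10.96 = 59.33 μm
  Mass loss = 59.33 μm × 7.14 g/cm³ = 423.6 g·m⁻²

D(19) = 424 g·m⁻²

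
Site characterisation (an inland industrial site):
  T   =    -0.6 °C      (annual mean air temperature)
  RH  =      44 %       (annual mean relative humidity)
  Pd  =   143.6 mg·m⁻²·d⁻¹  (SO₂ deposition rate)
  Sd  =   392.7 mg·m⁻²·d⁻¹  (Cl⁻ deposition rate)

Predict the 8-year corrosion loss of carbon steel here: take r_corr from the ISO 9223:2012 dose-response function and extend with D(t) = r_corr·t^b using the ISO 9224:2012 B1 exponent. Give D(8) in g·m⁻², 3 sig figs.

D(8) = 670 g·m⁻²

carbon steel: temperature factor f = +0.150·(-10.6) = -1.5900
  sulphur-dioxide contribution → 11.52 μm/a
  chloride contribution → 17.26 μm/a
  total first-year rate 28.78 μm/a
Power-law: D(8) = r_corr · 8^0.523
  D(8) = 28.78 × 8^0.523 = 28.78 × 2.967 = 85.39 μm
  Mass loss = 85.39 μm × 7.85 g/cm³ = 670.3 g·m⁻²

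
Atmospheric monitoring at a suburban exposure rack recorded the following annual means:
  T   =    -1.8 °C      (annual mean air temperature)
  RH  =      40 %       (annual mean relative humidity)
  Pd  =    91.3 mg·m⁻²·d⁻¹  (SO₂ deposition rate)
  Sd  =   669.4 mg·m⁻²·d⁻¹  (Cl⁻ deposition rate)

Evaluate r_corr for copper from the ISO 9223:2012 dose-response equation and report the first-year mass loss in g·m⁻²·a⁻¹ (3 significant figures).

copper: temperature factor f = +0.126·(-11.8) = -1.4868
  SO₂ term: 0.0053·91.3^0.26·exp(0.059·40-1.4868) = 0.04104
  Cl⁻ term: 0.01025·669.4^0.27·exp(0.036·40+0.049·-1.8) = 0.2295
  r_corr = 0.04104 + 0.2295 = 0.2705 μm/a
Convert to mass loss: 0.2705 μm/a × 8.96 g/cm³ = 2.424 g·m⁻²·a⁻¹

r_corr = 2.42 g·m⁻²·a⁻¹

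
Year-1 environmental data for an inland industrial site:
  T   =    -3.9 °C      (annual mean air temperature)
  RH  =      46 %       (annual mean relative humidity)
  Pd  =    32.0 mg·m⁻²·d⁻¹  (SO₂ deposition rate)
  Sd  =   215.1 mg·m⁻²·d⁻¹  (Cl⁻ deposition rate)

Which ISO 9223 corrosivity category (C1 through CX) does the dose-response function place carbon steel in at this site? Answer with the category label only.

carbon steel: temperature factor f = +0.150·(-13.9) = -2.0850
  sulphur-dioxide contribution → 3.347 μm/a
  chloride contribution → 11.13 μm/a
  ⇒ r_corr(carbon steel) = 14.47 μm/a
Category bounds: 1.3…25 μm/a bracket r_corr ⇒ C2

C2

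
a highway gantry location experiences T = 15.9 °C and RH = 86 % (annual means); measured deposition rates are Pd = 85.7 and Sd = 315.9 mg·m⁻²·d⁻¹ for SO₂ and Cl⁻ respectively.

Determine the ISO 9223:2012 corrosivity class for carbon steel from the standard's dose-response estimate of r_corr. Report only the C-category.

carbon steel: f(T) = -0.054·(T−10) [T>10 °C] = -0.3186
  SO₂ term: 1.77·85.7^0.52·exp(0.02·86-0.3186) = 72.74
  Cl⁻ term: 0.102·315.9^0.62·exp(0.033·86+0.04·15.9) = 116.7
  sum: 72.74 + 116.7 → r_corr = 189.4 μm/a
ISO 9223 Table 2 (carbon steel): 80 < 189 ≤ 200 μm/a ⇒ C5

C5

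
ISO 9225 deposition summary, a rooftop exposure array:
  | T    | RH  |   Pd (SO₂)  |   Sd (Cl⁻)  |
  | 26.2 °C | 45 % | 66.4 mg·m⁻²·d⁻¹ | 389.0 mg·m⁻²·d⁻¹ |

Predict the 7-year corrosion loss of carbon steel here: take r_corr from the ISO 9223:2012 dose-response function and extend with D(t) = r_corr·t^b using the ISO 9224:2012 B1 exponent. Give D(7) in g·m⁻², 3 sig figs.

carbon steel: f(T) = -0.054·(T−10) [T>10 °C] = -0.8748
  SO₂ term: 1.77·66.4^0.52·exp(0.02·45-0.8748) = 16.09
  Cl⁻ term: 0.102·389.0^0.62·exp(0.033·45+0.04·26.2) = 51.81
  sum: 16.09 + 51.81 → r_corr = 67.9 μm/a
Power-law: D(7) = r_corr · 7^0.523
  D(7) = 67.9 × 7^0.523 = 67.9 × 2.767 = 187.9 μm
  Mass loss = 187.9 μm × 7.85 g/cm³ = 1475 g·m⁻²

D(7) = 1.47e+03 g·m⁻²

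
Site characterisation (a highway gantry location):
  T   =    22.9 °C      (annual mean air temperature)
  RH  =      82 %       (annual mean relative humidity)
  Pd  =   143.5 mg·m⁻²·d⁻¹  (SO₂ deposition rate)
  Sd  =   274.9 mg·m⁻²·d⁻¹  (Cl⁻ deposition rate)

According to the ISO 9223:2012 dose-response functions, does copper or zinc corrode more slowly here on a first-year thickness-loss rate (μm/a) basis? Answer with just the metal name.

copper: f(T) = -0.080·(T−10) [T>10 °C] = -1.0320
  SO₂ term: 0.0053·143.5^0.26·exp(0.059·82-1.0320) = 0.8669
  Sd branch = 0.01025·Sd^0.27·e^(0.036·RH+0.049·T) = 2.746 μm/a
  r_corr = 0.8669 + 2.746 = 3.613 μm/a
zinc: f(T) = -0.071·(T−10) [T>10 °C] = -0.9159
  Pd branch = 0.0129·Pd^0.44·e^(0.046·RH+f) = 1.995 μm/a
  Cl⁻ term: 0.0175·274.9^0.57·exp(0.008·82+0.085·22.9) = 5.803
  sum: 1.995 + 5.803 → r_corr = 7.798 μm/a
Ordering by μm/a: zinc (7.8) > copper (3.61)

copper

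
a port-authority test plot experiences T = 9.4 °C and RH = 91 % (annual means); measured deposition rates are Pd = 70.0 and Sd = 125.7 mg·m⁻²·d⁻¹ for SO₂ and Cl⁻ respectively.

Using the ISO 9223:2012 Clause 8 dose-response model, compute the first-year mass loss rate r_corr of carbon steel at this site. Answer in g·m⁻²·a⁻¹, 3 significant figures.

r_corr = 1.18e+03 g·m⁻²·a⁻¹

carbon steel: temperature factor f = +0.150·(-0.6) = -0.0900
  sulphur-dioxide contribution → 90.94 μm/a
  chloride contribution → 59.93 μm/a
  ⇒ r_corr(carbon steel) = 150.9 μm/a
Convert to mass loss: 150.9 μm/a × 7.85 g/cm³ = 1184 g·m⁻²·a⁻¹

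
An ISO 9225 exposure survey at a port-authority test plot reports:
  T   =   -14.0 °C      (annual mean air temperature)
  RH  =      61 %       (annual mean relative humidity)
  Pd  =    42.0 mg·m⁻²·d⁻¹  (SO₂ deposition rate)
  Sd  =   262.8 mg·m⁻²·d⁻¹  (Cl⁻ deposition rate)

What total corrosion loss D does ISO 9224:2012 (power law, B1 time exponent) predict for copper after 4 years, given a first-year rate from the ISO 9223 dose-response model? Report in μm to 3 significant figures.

copper: T≤10 °C ⇒ hinge +0.126·(-14.0−10) = -3.0240
  Pd branch = 0.0053·Pd^0.26·e^(0.059·RH+f) = 0.02489 μm/a
  Sd branch = 0.01025·Sd^0.27·e^(0.036·RH+0.049·T) = 0.2088 μm/a
  sum: 0.02489 + 0.2088 → r_corr = 0.2337 μm/a
Long-term exponent b (ISO 9224 Table 2, B1) = 0.667
  D(4) = 0.2337 × 4^0.667 = 0.2337 × 2.521 = 0.5892 μm

D(4) = 0.589 μm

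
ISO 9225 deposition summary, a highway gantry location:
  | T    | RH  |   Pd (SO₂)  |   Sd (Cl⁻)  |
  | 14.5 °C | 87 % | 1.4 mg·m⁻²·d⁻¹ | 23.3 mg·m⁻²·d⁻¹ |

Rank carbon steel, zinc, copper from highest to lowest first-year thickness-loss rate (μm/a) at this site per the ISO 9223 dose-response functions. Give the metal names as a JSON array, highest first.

["carbon steel", "copper", "zinc"]

carbon steel: temperature factor f = -0.054·(4.5) = -0.2430
  SO₂ term: 1.77·1.4^0.52·exp(0.02·87-0.2430) = 9.421
  Cl⁻ term: 0.102·23.3^0.62·exp(0.033·87+0.04·14.5) = 22.65
  r_corr = 9.421 + 22.65 = 32.07 μm/a
zinc: temperature factor f = -0.071·(4.5) = -0.3195
  Pd branch = 0.0129·Pd^0.44·e^(0.046·RH+f) = 0.5945 μm/a
  Sd branch = 0.0175·Sd^0.57·e^(0.008·RH+0.085·T) = 0.7244 μm/a
  sum: 0.5945 + 0.7244 → r_corr = 1.319 μm/a
copper: temperature factor f = -0.080·(4.5) = -0.3600
  Pd branch = 0.0053·Pd^0.26·e^(0.059·RH+f) = 0.6842 μm/a
  Cl⁻ term: 0.01025·23.3^0.27·exp(0.036·87+0.049·14.5) = 1.119
  r_corr = 0.6842 + 1.119 = 1.803 μm/a
Ordering by μm/a: carbon steel (32.1) > copper (1.8) > zinc (1.32)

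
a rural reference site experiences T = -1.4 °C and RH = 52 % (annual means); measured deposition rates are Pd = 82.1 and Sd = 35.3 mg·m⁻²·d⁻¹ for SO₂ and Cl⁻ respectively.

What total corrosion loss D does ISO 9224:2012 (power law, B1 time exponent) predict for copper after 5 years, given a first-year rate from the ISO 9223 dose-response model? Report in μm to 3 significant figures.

copper: f(T) = +0.126·(T−10) [T≤10 °C] = -1.4364
  sulphur-dioxide contribution → 0.08523 μm/a
  chloride contribution → 0.1629 μm/a
  total first-year rate 0.2481 μm/a
Power-law: D(5) = r_corr · 5^0.667
  D(5) = 0.2481 × 5^0.667 = 0.2481 × 2.926 = 0.7258 μm

D(5) = 0.726 μm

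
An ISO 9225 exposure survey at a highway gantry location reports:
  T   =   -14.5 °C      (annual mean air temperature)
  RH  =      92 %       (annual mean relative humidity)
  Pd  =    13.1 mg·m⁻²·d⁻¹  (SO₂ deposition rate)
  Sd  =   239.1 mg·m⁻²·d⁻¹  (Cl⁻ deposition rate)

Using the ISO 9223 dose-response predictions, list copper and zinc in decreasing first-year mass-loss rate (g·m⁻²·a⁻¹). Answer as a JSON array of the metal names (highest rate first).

copper: f(T) = +0.126·(T−10) [T≤10 °C] = -3.0870
  Pd branch = 0.0053·Pd^0.26·e^(0.059·RH+f) = 0.1075 μm/a
  Cl⁻ term: 0.01025·239.1^0.27·exp(0.036·92+0.049·-14.5) = 0.6064
  sum: 0.1075 + 0.6064 → r_corr = 0.7139 μm/a
  mass loss = 0.7139 μm/a × 8.96 g/cm³ = 6.397 g·m⁻²·a⁻¹
zinc: T≤10 °C ⇒ hinge +0.038·(-14.5−10) = -0.9310
  Pd branch = 0.0129·Pd^0.44·e^(0.046·RH+f) = 1.086 μm/a
  Sd branch = 0.0175·Sd^0.57·e^(0.008·RH+0.085·T) = 0.2417 μm/a
  r_corr = 1.086 + 0.2417 = 1.328 μm/a
  mass loss = 1.328 μm/a × 7.14 g/cm³ = 9.479 g·m⁻²·a⁻¹
Ordering by g·m⁻²·a⁻¹: zinc (9.48) > copper (6.4)

["zinc", "copper"]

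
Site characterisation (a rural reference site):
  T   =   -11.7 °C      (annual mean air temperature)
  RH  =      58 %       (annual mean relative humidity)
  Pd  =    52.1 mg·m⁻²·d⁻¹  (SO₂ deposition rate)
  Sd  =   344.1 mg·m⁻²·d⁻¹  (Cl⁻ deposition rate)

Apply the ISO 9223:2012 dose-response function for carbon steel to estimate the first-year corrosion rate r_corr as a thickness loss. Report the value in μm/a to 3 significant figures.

r_corr = 17.9 μm/a

carbon steel: T≤10 °C ⇒ hinge +0.150·(-11.7−10) = -3.2550
  SO₂ term: 1.77·52.1^0.52·exp(0.02·58-3.2550) = 1.702
  Sd branch = 0.102·Sd^0.62·e^(0.033·RH+0.04·T) = 16.19 μm/a
  sum: 1.702 + 16.19 → r_corr = 17.89 μm/a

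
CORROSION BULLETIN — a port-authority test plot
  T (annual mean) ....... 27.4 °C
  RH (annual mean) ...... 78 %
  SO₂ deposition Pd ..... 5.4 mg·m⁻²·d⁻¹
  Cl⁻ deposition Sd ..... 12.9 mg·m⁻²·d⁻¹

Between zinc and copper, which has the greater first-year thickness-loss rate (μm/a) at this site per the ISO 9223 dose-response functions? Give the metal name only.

zinc: T>10 °C ⇒ hinge -0.071·(27.4−10) = -1.2354
  SO₂ term: 0.0129·5.4^0.44·exp(0.046·78-1.2354) = 0.2848
  Sd branch = 0.0175·Sd^0.57·e^(0.008·RH+0.085·T) = 1.441 μm/a
  sum: 0.2848 + 1.441 → r_corr = 1.725 μm/a
copper: T>10 °C ⇒ hinge -0.080·(27.4−10) = -1.3920
  Pd branch = 0.0053·Pd^0.26·e^(0.059·RH+f) = 0.2036 μm/a
  Cl⁻ term: 0.01025·12.9^0.27·exp(0.036·78+0.049·27.4) = 1.298
  r_corr = 0.2036 + 1.298 = 1.501 μm/a
Ordering by μm/a: zinc (1.73) > copper (1.5)

zinc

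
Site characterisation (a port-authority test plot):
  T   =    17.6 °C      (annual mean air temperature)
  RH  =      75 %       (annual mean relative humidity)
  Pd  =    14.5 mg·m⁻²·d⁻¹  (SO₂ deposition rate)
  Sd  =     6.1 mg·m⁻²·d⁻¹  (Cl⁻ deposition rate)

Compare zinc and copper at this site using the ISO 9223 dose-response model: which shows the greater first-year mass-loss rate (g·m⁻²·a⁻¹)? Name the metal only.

copper

zinc: T>10 °C ⇒ hinge -0.071·(17.6−10) = -0.5396
  SO₂ term: 0.0129·14.5^0.44·exp(0.046·75-0.5396) = 0.7684
  Cl⁻ term: 0.0175·6.1^0.57·exp(0.008·75+0.085·17.6) = 0.399
  r_corr = 0.7684 + 0.399 = 1.167 μm/a
  mass loss = 1.167 μm/a × 7.14 g/cm³ = 8.335 g·m⁻²·a⁻¹
copper: f(T) = -0.080·(T−10) [T>10 °C] = -0.6080
  Pd branch = 0.0053·Pd^0.26·e^(0.059·RH+f) = 0.483 μm/a
  Sd branch = 0.01025·Sd^0.27·e^(0.036·RH+0.049·T) = 0.5887 μm/a
  r_corr = 0.483 + 0.5887 = 1.072 μm/a
  mass loss = 1.072 μm/a × 8.96 g/cm³ = 9.602 g·m⁻²·a⁻¹
Ordering by g·m⁻²·a⁻¹: copper (9.6) > zinc (8.33)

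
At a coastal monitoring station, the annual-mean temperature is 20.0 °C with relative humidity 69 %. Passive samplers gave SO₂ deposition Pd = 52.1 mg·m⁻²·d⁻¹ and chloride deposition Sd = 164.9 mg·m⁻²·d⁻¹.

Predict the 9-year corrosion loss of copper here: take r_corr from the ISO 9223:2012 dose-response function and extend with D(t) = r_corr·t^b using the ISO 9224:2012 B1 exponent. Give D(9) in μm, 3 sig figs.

D(9) = 7.32 μm

copper: temperature factor f = -0.080·(10.0) = -0.8000
  SO₂ term: 0.0053·52.1^0.26·exp(0.059·69-0.8000) = 0.3901
  Cl⁻ term: 0.01025·164.9^0.27·exp(0.036·69+0.049·20.0) = 1.299
  sum: 0.3901 + 1.299 → r_corr = 1.69 μm/a
Power-law: D(9) = r_corr · 9^0.667
  D(9) = 1.69 × 9^0.667 = 1.69 × 4.33 = 7.316 μm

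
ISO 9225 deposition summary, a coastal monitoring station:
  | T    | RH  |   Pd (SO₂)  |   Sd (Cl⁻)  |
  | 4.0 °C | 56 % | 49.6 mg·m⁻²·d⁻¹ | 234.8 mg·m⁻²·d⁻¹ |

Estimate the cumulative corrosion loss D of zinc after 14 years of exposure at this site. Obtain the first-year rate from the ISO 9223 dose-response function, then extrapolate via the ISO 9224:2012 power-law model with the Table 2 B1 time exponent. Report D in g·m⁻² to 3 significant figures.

D(14) = 98.6 g·m⁻²

zinc: temperature factor f = +0.038·(-6.0) = -0.2280
  SO₂ term: 0.0129·49.6^0.44·exp(0.046·56-0.2280) = 0.7522
  Sd branch = 0.0175·Sd^0.57·e^(0.008·RH+0.085·T) = 0.8641 μm/a
  sum: 0.7522 + 0.8641 → r_corr = 1.616 μm/a
Long-term exponent b (ISO 9224 Table 2, B1) = 0.813
  D(14) = 1.616 × 14^0.813 = 1.616 × 8.547 = 13.81 μm
  Mass loss = 13.81 μm × 7.14 g/cm³ = 98.63 g·m⁻²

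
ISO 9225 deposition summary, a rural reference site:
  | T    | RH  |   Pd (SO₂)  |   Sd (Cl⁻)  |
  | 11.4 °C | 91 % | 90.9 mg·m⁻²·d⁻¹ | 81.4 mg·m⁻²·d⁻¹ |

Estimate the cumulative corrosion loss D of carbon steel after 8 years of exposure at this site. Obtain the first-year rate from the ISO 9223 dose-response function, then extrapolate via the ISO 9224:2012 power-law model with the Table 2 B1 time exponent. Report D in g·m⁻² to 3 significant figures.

D(8) = 3.62e+03 g·m⁻²

carbon steel: f(T) = -0.054·(T−10) [T>10 °C] = -0.0756
  Pd branch = 1.77·Pd^0.52·e^(0.02·RH+f) = 105.7 μm/a
  Cl⁻ term: 0.102·81.4^0.62·exp(0.033·91+0.04·11.4) = 49.59
  r_corr = 105.7 + 49.59 = 155.3 μm/a
Power-law: D(8) = r_corr · 8^0.523
  D(8) = 155.3 × 8^0.523 = 155.3 × 2.967 = 460.7 μm
  Mass loss = 460.7 μm × 7.85 g/cm³ = 3617 g·m⁻²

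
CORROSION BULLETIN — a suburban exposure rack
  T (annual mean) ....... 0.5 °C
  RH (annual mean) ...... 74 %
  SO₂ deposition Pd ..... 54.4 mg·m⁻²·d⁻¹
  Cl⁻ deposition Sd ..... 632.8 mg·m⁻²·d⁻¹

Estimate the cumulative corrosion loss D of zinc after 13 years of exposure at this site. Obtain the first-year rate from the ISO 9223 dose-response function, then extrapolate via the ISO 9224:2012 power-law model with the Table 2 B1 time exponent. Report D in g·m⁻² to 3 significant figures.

zinc: T≤10 °C ⇒ hinge +0.038·(0.5−10) = -0.3610
  SO₂ term: 0.0129·54.4^0.44·exp(0.046·74-0.3610) = 1.57
  Sd branch = 0.0175·Sd^0.57·e^(0.008·RH+0.085·T) = 1.304 μm/a
  r_corr = 1.57 + 1.304 = 2.874 μm/a
Power-law: D(13) = r_corr · 13^0.813
  D(13) = 2.874 × 13^0.813 = 2.874 × 8.047 = 23.13 μm
  Mass loss = 23.13 μm × 7.14 g/cm³ = 165.1 g·m⁻²

D(13) = 165 g·m⁻²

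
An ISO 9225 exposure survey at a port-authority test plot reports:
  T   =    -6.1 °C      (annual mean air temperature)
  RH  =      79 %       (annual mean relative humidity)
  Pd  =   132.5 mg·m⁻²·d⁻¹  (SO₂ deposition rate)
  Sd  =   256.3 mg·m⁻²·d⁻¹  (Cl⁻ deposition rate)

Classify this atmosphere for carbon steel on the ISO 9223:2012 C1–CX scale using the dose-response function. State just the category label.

carbon steel: f(T) = +0.150·(T−10) [T≤10 °C] = -2.4150
  Pd branch = 1.77·Pd^0.52·e^(0.02·RH+f) = 9.747 μm/a
  Cl⁻ term: 0.102·256.3^0.62·exp(0.033·79+0.04·-6.1) = 33.75
  sum: 9.747 + 33.75 → r_corr = 43.5 μm/a
Category bounds: 25…50 μm/a bracket r_corr ⇒ C3

C3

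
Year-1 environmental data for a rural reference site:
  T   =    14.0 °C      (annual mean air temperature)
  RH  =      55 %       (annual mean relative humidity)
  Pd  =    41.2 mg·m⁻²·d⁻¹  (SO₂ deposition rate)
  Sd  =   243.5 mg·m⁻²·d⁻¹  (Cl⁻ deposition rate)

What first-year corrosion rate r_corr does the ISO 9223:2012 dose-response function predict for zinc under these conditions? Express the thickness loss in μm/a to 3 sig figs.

zinc: temperature factor f = -0.071·(4.0) = -0.2840
  SO₂ term: 0.0129·41.2^0.44·exp(0.046·55-0.2840) = 0.626
  Sd branch = 0.0175·Sd^0.57·e^(0.008·RH+0.085·T) = 2.048 μm/a
  r_corr = 0.626 + 2.048 = 2.674 μm/a

r_corr = 2.67 μm/a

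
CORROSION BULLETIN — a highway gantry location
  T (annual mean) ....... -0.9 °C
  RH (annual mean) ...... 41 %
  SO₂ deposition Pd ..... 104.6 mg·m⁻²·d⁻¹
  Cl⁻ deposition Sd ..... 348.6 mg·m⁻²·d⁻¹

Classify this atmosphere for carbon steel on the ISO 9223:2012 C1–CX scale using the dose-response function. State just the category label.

carbon steel: T≤10 °C ⇒ hinge +0.150·(-0.9−10) = -1.6350
  Pd branch = 1.77·Pd^0.52·e^(0.02·RH+f) = 8.794 μm/a
  Cl⁻ term: 0.102·348.6^0.62·exp(0.033·41+0.04·-0.9) = 14.35
  r_corr = 8.794 + 14.35 = 23.14 μm/a
ISO 9223 Table 2 (carbon steel): 1.3 < 23.1 ≤ 25 μm/a ⇒ C2

C2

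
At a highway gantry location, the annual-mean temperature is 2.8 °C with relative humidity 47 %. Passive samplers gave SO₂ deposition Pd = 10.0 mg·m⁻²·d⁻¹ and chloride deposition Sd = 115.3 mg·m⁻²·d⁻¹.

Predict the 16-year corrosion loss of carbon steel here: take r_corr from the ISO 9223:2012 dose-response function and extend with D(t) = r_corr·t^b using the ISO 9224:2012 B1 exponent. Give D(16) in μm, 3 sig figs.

carbon steel: f(T) = +0.150·(T−10) [T≤10 °C] = -1.0800
  SO₂ term: 1.77·10.0^0.52·exp(0.02·47-1.0800) = 5.095
  Sd branch = 0.102·Sd^0.62·e^(0.033·RH+0.04·T) = 10.21 μm/a
  sum: 5.095 + 10.21 → r_corr = 15.31 μm/a
Long-term exponent b (ISO 9224 Table 2, B1) = 0.523
  D(16) = 15.31 × 16^0.523 = 15.31 × 4.263 = 65.27 μm

D(16) = 65.3 μm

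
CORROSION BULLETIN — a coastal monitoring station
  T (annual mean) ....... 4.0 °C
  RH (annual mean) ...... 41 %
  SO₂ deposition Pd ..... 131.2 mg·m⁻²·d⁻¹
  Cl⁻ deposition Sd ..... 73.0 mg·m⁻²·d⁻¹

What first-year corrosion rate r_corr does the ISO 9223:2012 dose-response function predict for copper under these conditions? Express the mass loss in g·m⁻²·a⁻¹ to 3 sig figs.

copper: f(T) = +0.126·(T−10) [T≤10 °C] = -0.7560
  SO₂ term: 0.0053·131.2^0.26·exp(0.059·41-0.7560) = 0.09935
  Cl⁻ term: 0.01025·73.0^0.27·exp(0.036·41+0.049·4.0) = 0.1738
  sum: 0.09935 + 0.1738 → r_corr = 0.2731 μm/a
Convert to mass loss: 0.2731 μm/a × 8.96 g/cm³ = 2.447 g·m⁻²·a⁻¹

r_corr = 2.45 g·m⁻²·a⁻¹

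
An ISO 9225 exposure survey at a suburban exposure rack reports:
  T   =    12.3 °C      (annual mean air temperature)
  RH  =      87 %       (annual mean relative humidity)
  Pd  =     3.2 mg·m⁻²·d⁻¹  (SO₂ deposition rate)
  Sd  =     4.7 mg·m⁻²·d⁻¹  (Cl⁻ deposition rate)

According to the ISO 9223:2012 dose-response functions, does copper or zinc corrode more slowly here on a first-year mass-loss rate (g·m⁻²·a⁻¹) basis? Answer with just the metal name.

zinc

copper: T>10 °C ⇒ hinge -0.080·(12.3−10) = -0.1840
  sulphur-dioxide contribution → 1.011 μm/a
  chloride contribution → 0.6519 μm/a
  ⇒ r_corr(copper) = 1.663 μm/a
  mass loss = 1.663 μm/a × 8.96 g/cm³ = 14.9 g·m⁻²·a⁻¹
zinc: temperature factor f = -0.071·(2.3) = -0.1633
  sulphur-dioxide contribution → 1 μm/a
  chloride contribution → 0.2412 μm/a
  ⇒ r_corr(zinc) = 1.241 μm/a
  mass loss = 1.241 μm/a × 7.14 g/cm³ = 8.862 g·m⁻²·a⁻¹
Ordering by g·m⁻²·a⁻¹: copper (14.9) > zinc (8.86)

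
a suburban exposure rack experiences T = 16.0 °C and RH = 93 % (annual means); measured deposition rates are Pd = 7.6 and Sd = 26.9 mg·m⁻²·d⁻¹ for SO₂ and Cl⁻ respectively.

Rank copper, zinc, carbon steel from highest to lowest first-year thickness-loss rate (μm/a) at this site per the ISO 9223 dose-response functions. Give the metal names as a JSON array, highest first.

["carbon steel", "copper", "zinc"]

copper: temperature factor f = -0.080·(6.0) = -0.4800
  Pd branch = 0.0053·Pd^0.26·e^(0.059·RH+f) = 1.342 μm/a
  Cl⁻ term: 0.01025·26.9^0.27·exp(0.036·93+0.049·16.0) = 1.553
  sum: 1.342 + 1.553 → r_corr = 2.895 μm/a
zinc: T>10 °C ⇒ hinge -0.071·(16.0−10) = -0.4260
  Pd branch = 0.0129·Pd^0.44·e^(0.046·RH+f) = 1.483 μm/a
  Sd branch = 0.0175·Sd^0.57·e^(0.008·RH+0.085·T) = 0.937 μm/a
  r_corr = 1.483 + 0.937 = 2.42 μm/a
carbon steel: f(T) = -0.054·(T−10) [T>10 °C] = -0.3240
  Pd branch = 1.77·Pd^0.52·e^(0.02·RH+f) = 23.61 μm/a
  Sd branch = 0.102·Sd^0.62·e^(0.033·RH+0.04·T) = 32.05 μm/a
  r_corr = 23.61 + 32.05 = 55.66 μm/a
Ordering by μm/a: carbon steel (55.7) > copper (2.9) > zinc (2.42)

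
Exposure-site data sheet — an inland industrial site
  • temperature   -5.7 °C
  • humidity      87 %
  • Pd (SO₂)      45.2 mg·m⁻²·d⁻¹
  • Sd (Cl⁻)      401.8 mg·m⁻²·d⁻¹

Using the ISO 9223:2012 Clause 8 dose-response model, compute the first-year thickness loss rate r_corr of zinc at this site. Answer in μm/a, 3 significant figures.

zinc: f(T) = +0.038·(T−10) [T≤10 °C] = -0.5966
  SO₂ term: 0.0129·45.2^0.44·exp(0.046·87-0.5966) = 2.079
  Sd branch = 0.0175·Sd^0.57·e^(0.008·RH+0.085·T) = 0.6594 μm/a
  r_corr = 2.079 + 0.6594 = 2.738 μm/a

r_corr = 2.74 μm/a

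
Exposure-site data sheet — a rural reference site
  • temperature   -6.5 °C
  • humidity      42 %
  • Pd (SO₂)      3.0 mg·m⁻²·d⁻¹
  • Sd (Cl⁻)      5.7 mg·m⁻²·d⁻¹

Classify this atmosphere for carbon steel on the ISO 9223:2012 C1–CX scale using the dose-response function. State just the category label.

carbon steel: f(T) = +0.150·(T−10) [T≤10 °C] = -2.4750
  SO₂ term: 1.77·3.0^0.52·exp(0.02·42-2.4750) = 0.6109
  Cl⁻ term: 0.102·5.7^0.62·exp(0.033·42+0.04·-6.5) = 0.9252
  sum: 0.6109 + 0.9252 → r_corr = 1.536 μm/a
ISO 9223 Table 2 (carbon steel): 1.3 < 1.54 ≤ 25 μm/a ⇒ C2

C2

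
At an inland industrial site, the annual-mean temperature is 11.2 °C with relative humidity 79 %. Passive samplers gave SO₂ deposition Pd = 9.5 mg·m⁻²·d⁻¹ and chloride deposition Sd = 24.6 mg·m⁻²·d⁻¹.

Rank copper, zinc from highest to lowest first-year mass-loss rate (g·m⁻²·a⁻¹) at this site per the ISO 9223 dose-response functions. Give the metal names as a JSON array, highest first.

copper: T>10 °C ⇒ hinge -0.080·(11.2−10) = -0.0960
  SO₂ term: 0.0053·9.5^0.26·exp(0.059·79-0.0960) = 0.9142
  Sd branch = 0.01025·Sd^0.27·e^(0.036·RH+0.049·T) = 0.724 μm/a
  sum: 0.9142 + 0.724 → r_corr = 1.638 μm/a
  mass loss = 1.638 μm/a × 8.96 g/cm³ = 14.68 g·m⁻²·a⁻¹
zinc: T>10 °C ⇒ hinge -0.071·(11.2−10) = -0.0852
  Pd branch = 0.0129·Pd^0.44·e^(0.046·RH+f) = 1.208 μm/a
  Sd branch = 0.0175·Sd^0.57·e^(0.008·RH+0.085·T) = 0.5294 μm/a
  sum: 1.208 + 0.5294 → r_corr = 1.737 μm/a
  mass loss = 1.737 μm/a × 7.14 g/cm³ = 12.4 g·m⁻²·a⁻¹
Ordering by g·m⁻²·a⁻¹: copper (14.7) > zinc (12.4)

["copper", "zinc"]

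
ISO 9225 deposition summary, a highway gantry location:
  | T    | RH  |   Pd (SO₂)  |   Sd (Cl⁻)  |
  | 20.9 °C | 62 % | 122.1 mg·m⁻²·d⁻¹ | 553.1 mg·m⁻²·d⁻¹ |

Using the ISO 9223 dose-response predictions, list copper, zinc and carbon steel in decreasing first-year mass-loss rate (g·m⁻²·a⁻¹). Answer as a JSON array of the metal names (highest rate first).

copper: f(T) = -0.080·(T−10) [T>10 °C] = -0.8720
  sulphur-dioxide contribution → 0.2998 μm/a
  chloride contribution → 1.463 μm/a
  total first-year rate 1.763 μm/a
  mass loss = 1.763 μm/a × 8.96 g/cm³ = 15.8 g·m⁻²·a⁻¹
zinc: T>10 °C ⇒ hinge -0.071·(20.9−10) = -0.7739
  sulphur-dioxide contribution → 0.8536 μm/a
  chloride contribution → 6.214 μm/a
  ⇒ r_corr(zinc) = 7.068 μm/a
  mass loss = 7.068 μm/a × 7.14 g/cm³ = 50.46 g·m⁻²·a⁻¹
carbon steel: T>10 °C ⇒ hinge -0.054·(20.9−10) = -0.5886
  sulphur-dioxide contribution → 41.3 μm/a
  chloride contribution → 91.36 μm/a
  ⇒ r_corr(carbon steel) = 132.7 μm/a
  mass loss = 132.7 μm/a × 7.85 g/cm³ = 1041 g·m⁻²·a⁻¹
Ordering by g·m⁻²·a⁻¹: carbon steel (1040) > zinc (50.5) > copper (15.8)

["carbon steel", "zinc", "copper"]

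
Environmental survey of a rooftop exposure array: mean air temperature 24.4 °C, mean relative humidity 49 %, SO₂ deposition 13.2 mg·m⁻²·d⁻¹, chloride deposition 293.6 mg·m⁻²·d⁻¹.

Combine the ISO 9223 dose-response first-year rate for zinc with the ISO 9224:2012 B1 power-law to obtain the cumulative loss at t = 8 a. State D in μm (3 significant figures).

zinc: T>10 °C ⇒ hinge -0.071·(24.4−10) = -1.0224
  Pd branch = 0.0129·Pd^0.44·e^(0.046·RH+f) = 0.1376 μm/a
  Sd branch = 0.0175·Sd^0.57·e^(0.008·RH+0.085·T) = 5.256 μm/a
  sum: 0.1376 + 5.256 → r_corr = 5.393 μm/a
Power-law: D(8) = r_corr · 8^0.813
  D(8) = 5.393 × 8^0.813 = 5.393 × 5.423 = 29.25 μm

D(8) = 29.2 μm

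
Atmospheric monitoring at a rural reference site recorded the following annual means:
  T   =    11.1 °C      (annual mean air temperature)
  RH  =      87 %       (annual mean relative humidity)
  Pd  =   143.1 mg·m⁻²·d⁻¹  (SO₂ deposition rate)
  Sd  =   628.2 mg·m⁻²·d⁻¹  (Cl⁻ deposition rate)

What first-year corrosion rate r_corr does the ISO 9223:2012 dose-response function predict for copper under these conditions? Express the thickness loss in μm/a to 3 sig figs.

r_corr = 5.30 μm/a

copper: temperature factor f = -0.080·(1.1) = -0.0880
  SO₂ term: 0.0053·143.1^0.26·exp(0.059·87-0.0880) = 2.991
  Sd branch = 0.01025·Sd^0.27·e^(0.036·RH+0.049·T) = 2.305 μm/a
  r_corr = 2.991 + 2.305 = 5.295 μm/a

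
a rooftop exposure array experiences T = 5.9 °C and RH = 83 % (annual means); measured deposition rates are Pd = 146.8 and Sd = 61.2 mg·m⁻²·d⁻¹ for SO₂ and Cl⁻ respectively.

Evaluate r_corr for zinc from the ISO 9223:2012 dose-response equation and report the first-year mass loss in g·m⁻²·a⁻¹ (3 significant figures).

r_corr = 36.4 g·m⁻²·a⁻¹

zinc: f(T) = +0.038·(T−10) [T≤10 °C] = -0.1558
  Pd branch = 0.0129·Pd^0.44·e^(0.046·RH+f) = 4.513 μm/a
  Sd branch = 0.0175·Sd^0.57·e^(0.008·RH+0.085·T) = 0.5857 μm/a
  sum: 4.513 + 0.5857 → r_corr = 5.098 μm/a
Convert to mass loss: 5.098 μm/a × 7.14 g/cm³ = 36.4 g·m⁻²·a⁻¹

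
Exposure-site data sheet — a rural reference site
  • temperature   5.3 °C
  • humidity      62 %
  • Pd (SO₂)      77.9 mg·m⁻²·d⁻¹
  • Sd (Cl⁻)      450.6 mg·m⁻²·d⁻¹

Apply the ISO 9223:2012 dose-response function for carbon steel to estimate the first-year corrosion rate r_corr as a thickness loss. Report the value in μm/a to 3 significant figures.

carbon steel: f(T) = +0.150·(T−10) [T≤10 °C] = -0.7050
  sulphur-dioxide contribution → 29.1 μm/a
  chloride contribution → 43.11 μm/a
  total first-year rate 72.21 μm/a

r_corr = 72.2 μm/a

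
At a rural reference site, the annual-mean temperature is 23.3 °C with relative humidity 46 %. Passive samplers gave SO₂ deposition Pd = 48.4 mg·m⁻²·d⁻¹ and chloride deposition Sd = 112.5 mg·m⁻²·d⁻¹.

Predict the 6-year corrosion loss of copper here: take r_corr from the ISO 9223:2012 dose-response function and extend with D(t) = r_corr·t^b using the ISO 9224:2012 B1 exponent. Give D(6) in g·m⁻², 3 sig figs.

D(6) = 20.1 g·m⁻²

copper: T>10 °C ⇒ hinge -0.080·(23.3−10) = -1.0640
  SO₂ term: 0.0053·48.4^0.26·exp(0.059·46-1.0640) = 0.07567
  Sd branch = 0.01025·Sd^0.27·e^(0.036·RH+0.049·T) = 0.602 μm/a
  r_corr = 0.07567 + 0.602 = 0.6776 μm/a
Power-law: D(6) = r_corr · 6^0.667
  D(6) = 0.6776 × 6^0.667 = 0.6776 × 3.304 = 2.239 μm
  Mass loss = 2.239 μm × 8.96 g/cm³ = 20.06 g·m⁻²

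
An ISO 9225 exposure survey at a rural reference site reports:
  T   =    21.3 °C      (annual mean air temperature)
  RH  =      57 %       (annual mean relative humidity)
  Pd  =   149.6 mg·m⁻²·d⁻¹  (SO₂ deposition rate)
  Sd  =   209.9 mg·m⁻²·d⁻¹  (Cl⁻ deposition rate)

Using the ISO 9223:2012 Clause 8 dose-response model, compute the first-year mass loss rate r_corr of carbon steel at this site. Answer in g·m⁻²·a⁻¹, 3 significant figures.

r_corr = 658 g·m⁻²·a⁻¹

carbon steel: f(T) = -0.054·(T−10) [T>10 °C] = -0.6102
  SO₂ term: 1.77·149.6^0.52·exp(0.02·57-0.6102) = 40.65
  Cl⁻ term: 0.102·209.9^0.62·exp(0.033·57+0.04·21.3) = 43.17
  r_corr = 40.65 + 43.17 = 83.82 μm/a
Convert to mass loss: 83.82 μm/a × 7.85 g/cm³ = 658 g·m⁻²·a⁻¹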